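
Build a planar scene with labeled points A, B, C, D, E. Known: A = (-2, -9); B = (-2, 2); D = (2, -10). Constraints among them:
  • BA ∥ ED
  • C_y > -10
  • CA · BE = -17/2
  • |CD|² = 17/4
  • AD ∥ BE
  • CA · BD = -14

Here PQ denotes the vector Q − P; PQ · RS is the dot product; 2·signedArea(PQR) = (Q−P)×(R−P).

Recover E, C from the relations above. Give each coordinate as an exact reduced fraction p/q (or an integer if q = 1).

1. E_x = 2  [BA ∥ ED ∩ AD ∥ BE]
2. E_y = 1  [BA ∥ ED ∩ AD ∥ BE]
   → E = (2, 1)
3. C_x = 0  [CA · BD = -14 ∩ CA · BE = -17/2]
4. C_y = -19/2  [CA · BD = -14 ∩ CA · BE = -17/2]
   → C = (0, -19/2)

C = (0, -19/2)
E = (2, 1)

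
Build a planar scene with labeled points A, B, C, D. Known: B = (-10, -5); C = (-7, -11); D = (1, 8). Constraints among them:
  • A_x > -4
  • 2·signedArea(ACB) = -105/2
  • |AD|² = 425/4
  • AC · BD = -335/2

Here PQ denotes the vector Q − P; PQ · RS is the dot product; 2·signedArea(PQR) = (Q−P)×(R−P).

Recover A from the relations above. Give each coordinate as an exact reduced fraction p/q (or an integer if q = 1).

1. A_x = -3  [AC · BD = -335/2 ∩ 2·signedArea(ACB) = -105/2]
2. A_y = -3/2  [AC · BD = -335/2 ∩ 2·signedArea(ACB) = -105/2]
   → A = (-3, -3/2)

A = (-3, -3/2)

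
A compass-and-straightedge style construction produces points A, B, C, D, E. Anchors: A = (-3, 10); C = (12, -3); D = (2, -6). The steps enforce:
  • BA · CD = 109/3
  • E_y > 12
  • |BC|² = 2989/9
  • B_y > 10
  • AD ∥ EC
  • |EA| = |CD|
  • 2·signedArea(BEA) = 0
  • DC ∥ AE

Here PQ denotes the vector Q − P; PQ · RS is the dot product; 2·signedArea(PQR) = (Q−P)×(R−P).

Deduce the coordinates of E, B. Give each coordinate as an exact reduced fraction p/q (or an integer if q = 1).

1. E_x = 7  [AD ∥ EC ∩ DC ∥ AE]
2. E_y = 13  [AD ∥ EC ∩ DC ∥ AE]
   → E = (7, 13)
3. B_x = 1/3  [2·signedArea(BEA) = 0 ∩ BA · CD = 109/3]
4. B_y = 11  [2·signedArea(BEA) = 0 ∩ BA · CD = 109/3]
   → B = (1/3, 11)

B = (1/3, 11)
E = (7, 13)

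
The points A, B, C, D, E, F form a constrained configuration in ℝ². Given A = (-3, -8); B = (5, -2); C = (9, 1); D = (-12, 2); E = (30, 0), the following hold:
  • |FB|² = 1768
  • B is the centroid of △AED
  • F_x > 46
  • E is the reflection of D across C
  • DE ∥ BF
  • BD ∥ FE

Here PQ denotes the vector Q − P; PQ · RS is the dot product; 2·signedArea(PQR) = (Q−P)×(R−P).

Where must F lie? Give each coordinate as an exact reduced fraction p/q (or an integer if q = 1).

1. F_x = 47  [BD ∥ FE ∩ DE ∥ BF]
2. F_y = -4  [BD ∥ FE ∩ DE ∥ BF]
   → F = (47, -4)

F = (47, -4)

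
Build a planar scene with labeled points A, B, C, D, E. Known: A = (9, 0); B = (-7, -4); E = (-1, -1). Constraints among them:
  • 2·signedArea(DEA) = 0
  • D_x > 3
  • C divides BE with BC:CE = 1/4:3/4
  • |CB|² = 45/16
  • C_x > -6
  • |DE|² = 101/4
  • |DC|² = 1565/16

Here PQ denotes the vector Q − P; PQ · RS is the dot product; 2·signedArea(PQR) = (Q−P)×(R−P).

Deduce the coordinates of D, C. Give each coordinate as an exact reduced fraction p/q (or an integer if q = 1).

C = (-11/2, -13/4)
D = (4, -1/2)

1. D_x = 4  [line -1·x + 10·y + 9 = 0 ∩ |DE|² = 101/4]
2. D_y = -1/2  [line -1·x + 10·y + 9 = 0 ∩ |DE|² = 101/4]
   → D = (4, -1/2)
3. C_x = -11/2  [C divides BE with BC:CE = 1/4:3/4]
4. C_y = -13/4  [C divides BE with BC:CE = 1/4:3/4]
   → C = (-11/2, -13/4)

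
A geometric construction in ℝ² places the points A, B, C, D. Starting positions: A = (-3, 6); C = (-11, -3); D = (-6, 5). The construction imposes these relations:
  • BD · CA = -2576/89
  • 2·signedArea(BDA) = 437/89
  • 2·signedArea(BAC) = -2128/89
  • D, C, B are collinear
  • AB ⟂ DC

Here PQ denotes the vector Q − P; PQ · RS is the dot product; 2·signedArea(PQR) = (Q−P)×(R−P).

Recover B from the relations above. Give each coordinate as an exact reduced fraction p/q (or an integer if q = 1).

B = (-419/89, 629/89)

1. B_x = -419/89  [D, C, B are collinear ∩ AB ⟂ DC]
2. B_y = 629/89  [D, C, B are collinear ∩ AB ⟂ DC]
   → B = (-419/89, 629/89)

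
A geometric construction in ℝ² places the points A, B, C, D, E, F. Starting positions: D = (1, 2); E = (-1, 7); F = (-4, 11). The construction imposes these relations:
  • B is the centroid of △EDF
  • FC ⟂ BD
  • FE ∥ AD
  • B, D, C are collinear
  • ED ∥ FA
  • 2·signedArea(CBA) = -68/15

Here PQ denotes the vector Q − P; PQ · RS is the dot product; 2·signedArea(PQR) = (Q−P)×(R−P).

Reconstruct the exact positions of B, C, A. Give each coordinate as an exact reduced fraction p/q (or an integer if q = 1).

1. B_x = -4/3  [B is the centroid of △EDF]
2. B_y = 20/3  [B is the centroid of △EDF]
   → B = (-4/3, 20/3)
3. C_x = -18/5  [B, D, C are collinear ∩ FC ⟂ BD]
4. C_y = 56/5  [B, D, C are collinear ∩ FC ⟂ BD]
   → C = (-18/5, 56/5)
5. A_x = -2  [FE ∥ AD ∩ ED ∥ FA]
6. A_y = 6  [FE ∥ AD ∩ ED ∥ FA]
   → A = (-2, 6)

A = (-2, 6)
B = (-4/3, 20/3)
C = (-18/5, 56/5)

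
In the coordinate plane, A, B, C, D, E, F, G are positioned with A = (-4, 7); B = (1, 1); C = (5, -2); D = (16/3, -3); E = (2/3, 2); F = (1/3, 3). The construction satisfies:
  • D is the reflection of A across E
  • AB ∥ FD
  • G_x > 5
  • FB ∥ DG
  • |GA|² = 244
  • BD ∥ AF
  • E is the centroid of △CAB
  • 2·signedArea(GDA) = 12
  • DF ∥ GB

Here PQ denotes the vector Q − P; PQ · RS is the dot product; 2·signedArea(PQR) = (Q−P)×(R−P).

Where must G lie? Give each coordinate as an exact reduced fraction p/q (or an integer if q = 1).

1. G_x = 6  [DF ∥ GB ∩ FB ∥ DG]
2. G_y = -5  [DF ∥ GB ∩ FB ∥ DG]
   → G = (6, -5)

G = (6, -5)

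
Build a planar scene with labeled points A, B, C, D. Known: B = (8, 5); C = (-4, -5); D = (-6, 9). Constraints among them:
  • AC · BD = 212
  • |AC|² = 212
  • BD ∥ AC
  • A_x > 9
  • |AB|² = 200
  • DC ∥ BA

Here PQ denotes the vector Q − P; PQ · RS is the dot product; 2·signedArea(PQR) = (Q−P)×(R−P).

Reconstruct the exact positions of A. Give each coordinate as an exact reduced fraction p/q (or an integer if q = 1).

1. A_x = 10  [BD ∥ AC ∩ DC ∥ BA]
2. A_y = -9  [BD ∥ AC ∩ DC ∥ BA]
   → A = (10, -9)

A = (10, -9)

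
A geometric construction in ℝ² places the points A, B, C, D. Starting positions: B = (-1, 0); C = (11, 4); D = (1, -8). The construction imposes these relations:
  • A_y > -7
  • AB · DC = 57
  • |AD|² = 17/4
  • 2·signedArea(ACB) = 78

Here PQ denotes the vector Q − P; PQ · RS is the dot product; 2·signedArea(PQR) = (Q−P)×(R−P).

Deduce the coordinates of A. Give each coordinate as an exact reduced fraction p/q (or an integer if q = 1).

1. A_x = 1/2  [2·signedArea(ACB) = 78 ∩ AB · DC = 57]
2. A_y = -6  [2·signedArea(ACB) = 78 ∩ AB · DC = 57]
   → A = (1/2, -6)

A = (1/2, -6)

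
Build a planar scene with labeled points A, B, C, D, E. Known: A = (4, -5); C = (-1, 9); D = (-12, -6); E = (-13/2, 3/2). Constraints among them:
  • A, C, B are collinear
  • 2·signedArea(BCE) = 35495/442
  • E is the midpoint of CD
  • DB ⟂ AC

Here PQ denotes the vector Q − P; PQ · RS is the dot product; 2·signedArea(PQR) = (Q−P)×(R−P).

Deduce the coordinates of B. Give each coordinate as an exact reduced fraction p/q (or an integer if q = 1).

B = (554/221, -181/221)

1. B_x = 554/221  [A, C, B are collinear ∩ DB ⟂ AC]
2. B_y = -181/221  [A, C, B are collinear ∩ DB ⟂ AC]
   → B = (554/221, -181/221)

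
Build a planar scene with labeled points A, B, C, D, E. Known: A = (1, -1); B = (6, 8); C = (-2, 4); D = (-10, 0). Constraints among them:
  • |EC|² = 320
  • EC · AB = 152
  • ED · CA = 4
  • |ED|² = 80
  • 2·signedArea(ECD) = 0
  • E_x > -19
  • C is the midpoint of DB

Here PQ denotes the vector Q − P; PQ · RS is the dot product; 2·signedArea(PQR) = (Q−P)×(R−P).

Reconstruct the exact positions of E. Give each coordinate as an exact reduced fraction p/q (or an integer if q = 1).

1. E_x = -18  [2·signedArea(ECD) = 0 ∩ ED · CA = 4]
2. E_y = -4  [2·signedArea(ECD) = 0 ∩ ED · CA = 4]
   → E = (-18, -4)

E = (-18, -4)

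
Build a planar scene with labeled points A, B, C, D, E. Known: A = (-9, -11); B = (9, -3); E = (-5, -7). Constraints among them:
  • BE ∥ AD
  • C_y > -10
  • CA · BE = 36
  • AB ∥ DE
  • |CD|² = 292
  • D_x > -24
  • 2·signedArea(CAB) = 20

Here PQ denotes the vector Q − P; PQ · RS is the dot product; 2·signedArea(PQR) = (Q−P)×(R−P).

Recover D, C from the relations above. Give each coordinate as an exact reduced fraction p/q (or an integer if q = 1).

C = (-7, -9)
D = (-23, -15)

1. D_x = -23  [AB ∥ DE ∩ BE ∥ AD]
2. D_y = -15  [AB ∥ DE ∩ BE ∥ AD]
   → D = (-23, -15)
3. C_x = -7  [CA · BE = 36 ∩ 2·signedArea(CAB) = 20]
4. C_y = -9  [CA · BE = 36 ∩ 2·signedArea(CAB) = 20]
   → C = (-7, -9)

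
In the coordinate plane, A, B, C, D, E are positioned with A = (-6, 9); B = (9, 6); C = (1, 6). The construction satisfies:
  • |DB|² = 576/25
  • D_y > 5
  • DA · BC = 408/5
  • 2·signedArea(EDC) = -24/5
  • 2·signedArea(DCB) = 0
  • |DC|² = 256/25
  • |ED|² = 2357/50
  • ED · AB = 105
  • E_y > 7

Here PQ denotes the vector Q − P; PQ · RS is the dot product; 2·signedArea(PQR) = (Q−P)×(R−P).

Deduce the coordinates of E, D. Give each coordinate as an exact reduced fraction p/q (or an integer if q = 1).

1. D_x = 21/5  [2·signedArea(DCB) = 0 ∩ DA · BC = 408/5]
2. D_y = 6  [2·signedArea(DCB) = 0 ∩ DA · BC = 408/5]
   → D = (21/5, 6)
3. E_x = -5/2  [2·signedArea(EDC) = -24/5 ∩ ED · AB = 105]
4. E_y = 15/2  [2·signedArea(EDC) = -24/5 ∩ ED · AB = 105]
   → E = (-5/2, 15/2)

D = (21/5, 6)
E = (-5/2, 15/2)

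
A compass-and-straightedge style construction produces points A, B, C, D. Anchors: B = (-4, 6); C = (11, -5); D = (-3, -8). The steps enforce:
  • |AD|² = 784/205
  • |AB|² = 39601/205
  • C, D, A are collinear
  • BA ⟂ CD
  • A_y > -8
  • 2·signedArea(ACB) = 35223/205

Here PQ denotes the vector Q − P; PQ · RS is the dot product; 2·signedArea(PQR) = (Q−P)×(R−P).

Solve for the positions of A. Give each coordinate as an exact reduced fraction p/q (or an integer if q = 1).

1. A_x = -223/205  [C, D, A are collinear ∩ BA ⟂ CD]
2. A_y = -1556/205  [C, D, A are collinear ∩ BA ⟂ CD]
   → A = (-223/205, -1556/205)

A = (-223/205, -1556/205)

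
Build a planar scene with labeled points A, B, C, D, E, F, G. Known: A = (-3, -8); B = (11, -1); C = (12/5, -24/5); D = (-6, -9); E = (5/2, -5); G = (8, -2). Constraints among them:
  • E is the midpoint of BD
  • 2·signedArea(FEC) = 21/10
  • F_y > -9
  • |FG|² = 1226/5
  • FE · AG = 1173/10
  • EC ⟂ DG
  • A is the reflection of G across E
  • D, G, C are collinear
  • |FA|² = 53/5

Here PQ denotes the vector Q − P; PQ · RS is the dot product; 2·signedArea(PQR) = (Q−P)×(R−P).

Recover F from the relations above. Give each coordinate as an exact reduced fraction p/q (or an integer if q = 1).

F = (-31/5, -43/5)

1. F_x = -31/5  [2·signedArea(FEC) = 21/10 ∩ FE · AG = 1173/10]
2. F_y = -43/5  [2·signedArea(FEC) = 21/10 ∩ FE · AG = 1173/10]
   → F = (-31/5, -43/5)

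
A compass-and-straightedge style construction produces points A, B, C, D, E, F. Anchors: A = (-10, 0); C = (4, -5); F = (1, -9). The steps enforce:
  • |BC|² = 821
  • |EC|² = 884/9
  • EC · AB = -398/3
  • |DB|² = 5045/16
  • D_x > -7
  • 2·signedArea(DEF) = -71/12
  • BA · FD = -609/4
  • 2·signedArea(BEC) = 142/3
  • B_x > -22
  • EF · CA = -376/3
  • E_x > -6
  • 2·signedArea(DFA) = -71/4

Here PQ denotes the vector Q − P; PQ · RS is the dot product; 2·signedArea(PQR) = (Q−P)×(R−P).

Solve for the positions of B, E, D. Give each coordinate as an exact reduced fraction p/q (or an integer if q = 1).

1. E_x = -16/3  [line 14·x + -5·y + 199/3 = 0 ∩ |EC|² = 884/9]
2. E_y = -5/3  [line 14·x + -5·y + 199/3 = 0 ∩ |EC|² = 884/9]
   → E = (-16/3, -5/3)
3. D_x = -13/2  [2·signedArea(DFA) = -71/4 ∩ 2·signedArea(DEF) = -71/12]
4. D_y = -5/4  [2·signedArea(DFA) = -71/4 ∩ 2·signedArea(DEF) = -71/12]
   → D = (-13/2, -5/4)
5. B_x = -21  [BA · FD = -609/4 ∩ EC · AB = -398/3]
6. B_y = 9  [BA · FD = -609/4 ∩ EC · AB = -398/3]
   → B = (-21, 9)

B = (-21, 9)
D = (-13/2, -5/4)
E = (-16/3, -5/3)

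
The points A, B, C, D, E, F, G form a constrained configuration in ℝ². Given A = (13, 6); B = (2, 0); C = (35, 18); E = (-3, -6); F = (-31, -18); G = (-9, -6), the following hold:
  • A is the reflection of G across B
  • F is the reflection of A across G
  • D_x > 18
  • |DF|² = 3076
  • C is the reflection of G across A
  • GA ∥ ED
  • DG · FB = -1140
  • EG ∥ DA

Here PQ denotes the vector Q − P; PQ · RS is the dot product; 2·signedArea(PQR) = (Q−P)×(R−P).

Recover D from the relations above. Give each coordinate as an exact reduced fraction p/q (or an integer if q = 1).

D = (19, 6)

1. D_x = 19  [EG ∥ DA ∩ GA ∥ ED]
2. D_y = 6  [EG ∥ DA ∩ GA ∥ ED]
   → D = (19, 6)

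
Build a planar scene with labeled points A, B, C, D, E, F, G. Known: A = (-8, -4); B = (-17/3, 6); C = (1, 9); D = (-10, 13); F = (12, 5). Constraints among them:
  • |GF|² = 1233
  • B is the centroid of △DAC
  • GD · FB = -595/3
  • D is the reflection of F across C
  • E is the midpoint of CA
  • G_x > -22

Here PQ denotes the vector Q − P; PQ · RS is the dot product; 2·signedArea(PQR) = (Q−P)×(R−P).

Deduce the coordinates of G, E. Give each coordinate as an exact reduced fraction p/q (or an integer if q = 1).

E = (-7/2, 5/2)
G = (-21, 17)

1. G_x = -21  [line 53/3·x + -1·y + 388 = 0 ∩ |GF|² = 1233]
2. G_y = 17  [line 53/3·x + -1·y + 388 = 0 ∩ |GF|² = 1233]
   → G = (-21, 17)
3. E_x = -7/2  [E is the midpoint of CA]
4. E_y = 5/2  [E is the midpoint of CA]
   → E = (-7/2, 5/2)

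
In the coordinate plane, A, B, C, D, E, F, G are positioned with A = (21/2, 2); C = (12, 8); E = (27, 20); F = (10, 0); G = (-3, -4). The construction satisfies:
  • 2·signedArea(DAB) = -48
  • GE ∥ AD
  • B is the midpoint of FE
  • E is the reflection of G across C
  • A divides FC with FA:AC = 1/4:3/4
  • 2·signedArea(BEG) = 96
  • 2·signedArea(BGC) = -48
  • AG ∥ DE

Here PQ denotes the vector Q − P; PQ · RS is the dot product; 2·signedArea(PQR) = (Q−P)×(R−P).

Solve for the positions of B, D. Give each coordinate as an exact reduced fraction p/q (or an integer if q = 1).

B = (37/2, 10)
D = (81/2, 26)

1. B_x = 37/2  [B is the midpoint of FE]
2. B_y = 10  [B is the midpoint of FE]
   → B = (37/2, 10)
3. D_x = 81/2  [AG ∥ DE ∩ GE ∥ AD]
4. D_y = 26  [AG ∥ DE ∩ GE ∥ AD]
   → D = (81/2, 26)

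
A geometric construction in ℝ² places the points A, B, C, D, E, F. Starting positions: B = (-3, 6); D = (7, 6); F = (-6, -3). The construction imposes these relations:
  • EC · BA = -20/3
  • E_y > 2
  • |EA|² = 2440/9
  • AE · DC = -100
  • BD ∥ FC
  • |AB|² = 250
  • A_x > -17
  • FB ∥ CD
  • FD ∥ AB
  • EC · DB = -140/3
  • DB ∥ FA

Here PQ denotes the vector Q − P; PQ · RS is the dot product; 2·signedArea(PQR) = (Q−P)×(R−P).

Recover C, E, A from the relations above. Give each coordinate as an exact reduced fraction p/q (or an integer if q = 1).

1. C_x = 4  [FB ∥ CD ∩ BD ∥ FC]
2. C_y = -3  [FB ∥ CD ∩ BD ∥ FC]
   → C = (4, -3)
3. E_x = -2/3  [EC · DB = -140/3]
4. A_x = -16  [FD ∥ AB ∩ DB ∥ FA]
5. A_y = -3  [FD ∥ AB ∩ DB ∥ FA]
   → A = (-16, -3)
6. E_x = -2/3  [EC · BA = -20/3 ∩ AE · DC = -100]
7. E_y = 3  [EC · BA = -20/3 ∩ AE · DC = -100]
   → E = (-2/3, 3)

A = (-16, -3)
C = (4, -3)
E = (-2/3, 3)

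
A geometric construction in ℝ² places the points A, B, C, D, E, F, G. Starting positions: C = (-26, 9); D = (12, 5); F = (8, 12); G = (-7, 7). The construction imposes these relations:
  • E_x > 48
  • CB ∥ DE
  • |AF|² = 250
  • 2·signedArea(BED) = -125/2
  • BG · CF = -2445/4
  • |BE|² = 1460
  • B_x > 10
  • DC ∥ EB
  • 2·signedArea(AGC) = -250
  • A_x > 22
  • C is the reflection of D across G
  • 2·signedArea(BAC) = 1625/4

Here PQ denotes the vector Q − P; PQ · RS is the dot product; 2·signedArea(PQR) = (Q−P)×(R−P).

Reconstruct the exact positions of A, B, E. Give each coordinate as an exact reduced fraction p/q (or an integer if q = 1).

1. A_x = 23  [line -2·x + -19·y + 369 = 0 ∩ |AF|² = 250]
2. A_y = 17  [line -2·x + -19·y + 369 = 0 ∩ |AF|² = 250]
   → A = (23, 17)
3. B_x = 11  [2·signedArea(BAC) = 1625/4 ∩ BG · CF = -2445/4]
4. B_y = 27/4  [2·signedArea(BAC) = 1625/4 ∩ BG · CF = -2445/4]
   → B = (11, 27/4)
5. E_x = 49  [DC ∥ EB ∩ CB ∥ DE]
6. E_y = 11/4  [DC ∥ EB ∩ CB ∥ DE]
   → E = (49, 11/4)

A = (23, 17)
B = (11, 27/4)
E = (49, 11/4)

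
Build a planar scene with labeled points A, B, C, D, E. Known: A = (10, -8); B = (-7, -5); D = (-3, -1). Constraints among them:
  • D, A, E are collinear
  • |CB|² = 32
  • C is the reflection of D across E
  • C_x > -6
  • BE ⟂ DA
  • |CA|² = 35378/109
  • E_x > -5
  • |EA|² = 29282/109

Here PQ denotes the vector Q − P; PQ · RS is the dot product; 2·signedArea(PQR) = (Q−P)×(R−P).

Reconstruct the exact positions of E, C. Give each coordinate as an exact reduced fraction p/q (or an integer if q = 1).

1. E_x = -483/109  [D, A, E are collinear ∩ BE ⟂ DA]
2. E_y = -25/109  [D, A, E are collinear ∩ BE ⟂ DA]
   → E = (-483/109, -25/109)
3. C_x = -639/109  [C is the reflection of D across E]
4. C_y = 59/109  [C is the reflection of D across E]
   → C = (-639/109, 59/109)

C = (-639/109, 59/109)
E = (-483/109, -25/109)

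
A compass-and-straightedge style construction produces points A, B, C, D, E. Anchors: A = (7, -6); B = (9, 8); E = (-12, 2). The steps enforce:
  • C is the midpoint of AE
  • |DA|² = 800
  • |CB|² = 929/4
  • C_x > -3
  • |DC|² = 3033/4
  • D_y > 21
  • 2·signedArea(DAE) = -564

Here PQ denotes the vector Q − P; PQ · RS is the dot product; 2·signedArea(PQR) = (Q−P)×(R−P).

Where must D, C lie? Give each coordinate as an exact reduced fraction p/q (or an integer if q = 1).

1. D_x = 11  [line -8·x + -19·y + 506 = 0 ∩ |DA|² = 800]
2. D_y = 22  [line -8·x + -19·y + 506 = 0 ∩ |DA|² = 800]
   → D = (11, 22)
3. C_x = -5/2  [C is the midpoint of AE]
4. C_y = -2  [C is the midpoint of AE]
   → C = (-5/2, -2)

C = (-5/2, -2)
D = (11, 22)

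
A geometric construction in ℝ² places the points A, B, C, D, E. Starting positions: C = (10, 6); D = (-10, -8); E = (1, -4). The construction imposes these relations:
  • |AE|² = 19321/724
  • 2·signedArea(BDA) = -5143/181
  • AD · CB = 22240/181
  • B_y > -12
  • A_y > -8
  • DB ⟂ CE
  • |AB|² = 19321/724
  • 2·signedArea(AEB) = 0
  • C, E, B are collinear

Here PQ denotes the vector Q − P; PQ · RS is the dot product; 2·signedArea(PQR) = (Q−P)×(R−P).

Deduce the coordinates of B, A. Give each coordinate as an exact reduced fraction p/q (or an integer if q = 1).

1. B_x = -1070/181  [C, E, B are collinear ∩ DB ⟂ CE]
2. B_y = -2114/181  [C, E, B are collinear ∩ DB ⟂ CE]
   → B = (-1070/181, -2114/181)
3. A_x = -889/362  [2·signedArea(AEB) = 0 ∩ AD · CB = 22240/181]
4. A_y = -1419/181  [2·signedArea(AEB) = 0 ∩ AD · CB = 22240/181]
   → A = (-889/362, -1419/181)

A = (-889/362, -1419/181)
B = (-1070/181, -2114/181)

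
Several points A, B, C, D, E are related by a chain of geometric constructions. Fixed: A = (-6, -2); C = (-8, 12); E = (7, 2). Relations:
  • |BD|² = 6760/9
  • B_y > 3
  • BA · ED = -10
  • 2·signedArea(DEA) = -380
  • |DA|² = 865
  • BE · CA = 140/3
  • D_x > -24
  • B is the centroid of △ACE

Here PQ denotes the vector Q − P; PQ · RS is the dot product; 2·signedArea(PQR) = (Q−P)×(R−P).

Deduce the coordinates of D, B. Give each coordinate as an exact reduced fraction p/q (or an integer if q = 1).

B = (-7/3, 4)
D = (-23, 22)

1. B_x = -7/3  [B is the centroid of △ACE]
2. B_y = 4  [B is the centroid of △ACE]
   → B = (-7/3, 4)
3. D_x = -23  [2·signedArea(DEA) = -380 ∩ BA · ED = -10]
4. D_y = 22  [2·signedArea(DEA) = -380 ∩ BA · ED = -10]
   → D = (-23, 22)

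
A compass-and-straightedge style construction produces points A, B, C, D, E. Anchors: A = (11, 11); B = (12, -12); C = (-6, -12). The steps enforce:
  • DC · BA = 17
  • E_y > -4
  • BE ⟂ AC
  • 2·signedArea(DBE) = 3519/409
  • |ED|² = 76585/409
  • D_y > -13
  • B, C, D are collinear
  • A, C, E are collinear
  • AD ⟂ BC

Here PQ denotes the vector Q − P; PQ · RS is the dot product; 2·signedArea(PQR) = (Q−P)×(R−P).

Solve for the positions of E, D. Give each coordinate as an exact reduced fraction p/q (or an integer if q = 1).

1. E_x = 147/409  [A, C, E are collinear ∩ BE ⟂ AC]
2. E_y = -1389/409  [A, C, E are collinear ∩ BE ⟂ AC]
   → E = (147/409, -1389/409)
3. D_x = 11  [B, C, D are collinear ∩ AD ⟂ BC]
4. D_y = -12  [B, C, D are collinear ∩ AD ⟂ BC]
   → D = (11, -12)

D = (11, -12)
E = (147/409, -1389/409)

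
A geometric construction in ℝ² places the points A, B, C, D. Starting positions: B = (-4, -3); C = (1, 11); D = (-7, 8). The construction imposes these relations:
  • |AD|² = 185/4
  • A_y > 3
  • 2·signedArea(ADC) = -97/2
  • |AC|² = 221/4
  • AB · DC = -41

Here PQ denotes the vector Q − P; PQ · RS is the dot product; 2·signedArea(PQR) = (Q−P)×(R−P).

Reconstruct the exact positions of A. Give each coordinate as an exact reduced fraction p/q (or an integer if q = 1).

A = (-3/2, 4)

1. A_x = -3/2  [2·signedArea(ADC) = -97/2 ∩ AB · DC = -41]
2. A_y = 4  [2·signedArea(ADC) = -97/2 ∩ AB · DC = -41]
   → A = (-3/2, 4)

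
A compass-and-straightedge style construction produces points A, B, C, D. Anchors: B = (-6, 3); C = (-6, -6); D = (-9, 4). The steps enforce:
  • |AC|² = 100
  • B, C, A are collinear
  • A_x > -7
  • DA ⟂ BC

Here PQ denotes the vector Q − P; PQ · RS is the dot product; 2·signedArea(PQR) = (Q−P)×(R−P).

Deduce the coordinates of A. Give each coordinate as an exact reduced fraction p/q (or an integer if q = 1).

1. A_x = -6  [B, C, A are collinear ∩ DA ⟂ BC]
2. A_y = 4  [B, C, A are collinear ∩ DA ⟂ BC]
   → A = (-6, 4)

A = (-6, 4)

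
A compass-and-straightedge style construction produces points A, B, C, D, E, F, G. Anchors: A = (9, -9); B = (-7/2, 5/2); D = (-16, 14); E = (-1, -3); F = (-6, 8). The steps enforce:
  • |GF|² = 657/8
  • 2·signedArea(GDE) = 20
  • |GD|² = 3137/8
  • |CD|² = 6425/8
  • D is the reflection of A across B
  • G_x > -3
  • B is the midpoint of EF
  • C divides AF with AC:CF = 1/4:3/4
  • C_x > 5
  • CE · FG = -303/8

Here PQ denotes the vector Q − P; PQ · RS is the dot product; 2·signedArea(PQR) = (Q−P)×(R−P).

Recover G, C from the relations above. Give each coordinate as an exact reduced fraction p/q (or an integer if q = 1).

C = (21/4, -19/4)
G = (-9/4, -1/4)

1. G_x = -9/4  [line 17·x + 15·y + 42 = 0 ∩ |GD|² = 3137/8]
2. G_y = -1/4  [line 17·x + 15·y + 42 = 0 ∩ |GD|² = 3137/8]
   → G = (-9/4, -1/4)
3. C_x = 21/4  [C divides AF with AC:CF = 1/4:3/4]
4. C_y = -19/4  [C divides AF with AC:CF = 1/4:3/4]
   → C = (21/4, -19/4)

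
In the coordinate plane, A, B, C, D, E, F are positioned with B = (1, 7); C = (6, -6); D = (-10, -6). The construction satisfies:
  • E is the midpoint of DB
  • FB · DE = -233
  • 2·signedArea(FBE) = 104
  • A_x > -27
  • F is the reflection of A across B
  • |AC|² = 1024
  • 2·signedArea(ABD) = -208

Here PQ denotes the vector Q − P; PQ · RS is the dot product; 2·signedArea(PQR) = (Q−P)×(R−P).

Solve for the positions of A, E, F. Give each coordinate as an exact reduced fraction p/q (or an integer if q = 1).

1. E_x = -9/2  [E is the midpoint of DB]
2. E_y = 1/2  [E is the midpoint of DB]
   → E = (-9/2, 1/2)
3. F_x = 28  [FB · DE = -233 ∩ 2·signedArea(FBE) = 104]
4. F_y = 20  [FB · DE = -233 ∩ 2·signedArea(FBE) = 104]
   → F = (28, 20)
5. A_x = -26  [2·signedArea(ABD) = -208 ∩ F is the reflection of A across B]
6. A_y = -6  [2·signedArea(ABD) = -208 ∩ F is the reflection of A across B]
   → A = (-26, -6)

A = (-26, -6)
E = (-9/2, 1/2)
F = (28, 20)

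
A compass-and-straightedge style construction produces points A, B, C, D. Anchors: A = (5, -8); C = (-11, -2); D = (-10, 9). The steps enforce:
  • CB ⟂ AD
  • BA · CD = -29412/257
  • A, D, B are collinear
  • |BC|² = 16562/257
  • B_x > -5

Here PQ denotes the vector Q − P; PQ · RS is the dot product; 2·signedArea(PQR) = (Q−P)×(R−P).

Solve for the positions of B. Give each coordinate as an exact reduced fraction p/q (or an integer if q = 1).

B = (-1280/257, 851/257)

1. B_x = -1280/257  [A, D, B are collinear ∩ CB ⟂ AD]
2. B_y = 851/257  [A, D, B are collinear ∩ CB ⟂ AD]
   → B = (-1280/257, 851/257)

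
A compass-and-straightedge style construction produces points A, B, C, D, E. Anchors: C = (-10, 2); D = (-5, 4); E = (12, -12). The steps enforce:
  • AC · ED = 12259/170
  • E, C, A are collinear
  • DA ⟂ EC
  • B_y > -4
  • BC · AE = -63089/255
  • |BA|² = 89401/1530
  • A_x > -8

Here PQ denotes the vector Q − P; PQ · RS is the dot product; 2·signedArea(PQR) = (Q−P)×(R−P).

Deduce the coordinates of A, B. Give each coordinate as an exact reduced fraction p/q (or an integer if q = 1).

1. A_x = -1249/170  [E, C, A are collinear ∩ DA ⟂ EC]
2. A_y = 53/170  [E, C, A are collinear ∩ DA ⟂ EC]
   → A = (-1249/170, 53/170)
3. B_x = -229/255  [line -3289/170·x + 2093/170·y + 1495/51 = 0 ∩ |BA|² = 89401/1530]
4. B_y = -967/255  [line -3289/170·x + 2093/170·y + 1495/51 = 0 ∩ |BA|² = 89401/1530]
   → B = (-229/255, -967/255)

A = (-1249/170, 53/170)
B = (-229/255, -967/255)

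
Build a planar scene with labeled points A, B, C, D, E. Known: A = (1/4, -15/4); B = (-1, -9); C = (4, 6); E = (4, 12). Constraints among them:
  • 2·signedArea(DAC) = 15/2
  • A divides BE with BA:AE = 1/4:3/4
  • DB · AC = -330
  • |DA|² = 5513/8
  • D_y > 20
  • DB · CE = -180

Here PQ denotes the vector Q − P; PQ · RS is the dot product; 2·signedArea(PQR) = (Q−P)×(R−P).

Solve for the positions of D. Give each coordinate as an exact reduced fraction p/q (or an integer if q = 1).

1. D_x = 9  [2·signedArea(DAC) = 15/2 ∩ DB · CE = -180]
2. D_y = 21  [2·signedArea(DAC) = 15/2 ∩ DB · CE = -180]
   → D = (9, 21)

D = (9, 21)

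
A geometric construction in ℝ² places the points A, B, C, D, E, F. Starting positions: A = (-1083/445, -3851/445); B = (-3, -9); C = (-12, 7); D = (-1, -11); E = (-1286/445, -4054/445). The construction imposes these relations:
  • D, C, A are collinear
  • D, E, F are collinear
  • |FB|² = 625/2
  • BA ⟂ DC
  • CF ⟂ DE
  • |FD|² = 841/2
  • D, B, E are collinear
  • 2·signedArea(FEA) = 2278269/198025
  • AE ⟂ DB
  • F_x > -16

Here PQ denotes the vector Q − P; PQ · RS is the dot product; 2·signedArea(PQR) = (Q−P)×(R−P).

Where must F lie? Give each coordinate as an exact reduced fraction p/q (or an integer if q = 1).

F = (-31/2, 7/2)

1. F_x = -31/2  [D, E, F are collinear ∩ CF ⟂ DE]
2. F_y = 7/2  [D, E, F are collinear ∩ CF ⟂ DE]
   → F = (-31/2, 7/2)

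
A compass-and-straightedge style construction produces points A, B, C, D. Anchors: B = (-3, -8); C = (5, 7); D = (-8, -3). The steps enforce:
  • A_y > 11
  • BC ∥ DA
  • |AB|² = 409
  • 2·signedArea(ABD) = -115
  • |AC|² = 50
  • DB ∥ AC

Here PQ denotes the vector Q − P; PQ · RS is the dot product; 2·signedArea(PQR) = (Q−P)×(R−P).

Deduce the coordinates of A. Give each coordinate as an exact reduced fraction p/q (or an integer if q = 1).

1. A_x = 0  [DB ∥ AC ∩ BC ∥ DA]
2. A_y = 12  [DB ∥ AC ∩ BC ∥ DA]
   → A = (0, 12)

A = (0, 12)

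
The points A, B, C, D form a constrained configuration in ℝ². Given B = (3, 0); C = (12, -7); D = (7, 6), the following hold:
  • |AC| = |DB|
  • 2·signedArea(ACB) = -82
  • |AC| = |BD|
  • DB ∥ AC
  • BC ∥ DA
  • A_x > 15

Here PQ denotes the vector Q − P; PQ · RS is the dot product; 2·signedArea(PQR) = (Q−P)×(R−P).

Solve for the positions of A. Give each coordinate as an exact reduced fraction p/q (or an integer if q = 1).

1. A_x = 16  [DB ∥ AC ∩ BC ∥ DA]
2. A_y = -1  [DB ∥ AC ∩ BC ∥ DA]
   → A = (16, -1)

A = (16, -1)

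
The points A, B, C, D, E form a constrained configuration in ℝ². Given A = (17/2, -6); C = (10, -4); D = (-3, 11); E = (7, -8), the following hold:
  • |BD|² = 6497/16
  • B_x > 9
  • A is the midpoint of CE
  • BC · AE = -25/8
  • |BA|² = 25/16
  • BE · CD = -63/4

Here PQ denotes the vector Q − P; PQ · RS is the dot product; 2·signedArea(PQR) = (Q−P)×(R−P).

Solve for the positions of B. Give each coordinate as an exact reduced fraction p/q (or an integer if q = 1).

B = (37/4, -5)

1. B_x = 37/4  [BE · CD = -63/4 ∩ BC · AE = -25/8]
2. B_y = -5  [BE · CD = -63/4 ∩ BC · AE = -25/8]
   → B = (37/4, -5)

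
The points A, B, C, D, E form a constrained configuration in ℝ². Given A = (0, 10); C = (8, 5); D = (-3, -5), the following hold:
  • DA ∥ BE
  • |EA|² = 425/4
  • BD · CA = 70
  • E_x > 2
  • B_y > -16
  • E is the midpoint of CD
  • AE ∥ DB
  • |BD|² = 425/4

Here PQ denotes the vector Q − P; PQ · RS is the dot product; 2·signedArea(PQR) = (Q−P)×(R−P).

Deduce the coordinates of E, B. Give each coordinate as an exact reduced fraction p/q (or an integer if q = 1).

1. E_x = 5/2  [E is the midpoint of CD]
2. E_y = 0  [E is the midpoint of CD]
   → E = (5/2, 0)
3. B_x = -1/2  [DA ∥ BE ∩ AE ∥ DB]
4. B_y = -15  [DA ∥ BE ∩ AE ∥ DB]
   → B = (-1/2, -15)

B = (-1/2, -15)
E = (5/2, 0)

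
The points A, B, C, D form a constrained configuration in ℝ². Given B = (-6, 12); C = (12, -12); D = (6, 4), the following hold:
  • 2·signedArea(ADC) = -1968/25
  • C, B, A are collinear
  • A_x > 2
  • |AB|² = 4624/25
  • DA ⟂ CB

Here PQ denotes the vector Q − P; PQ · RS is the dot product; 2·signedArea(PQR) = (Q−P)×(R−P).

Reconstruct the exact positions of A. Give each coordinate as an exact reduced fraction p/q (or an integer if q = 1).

A = (54/25, 28/25)

1. A_x = 54/25  [C, B, A are collinear ∩ DA ⟂ CB]
2. A_y = 28/25  [C, B, A are collinear ∩ DA ⟂ CB]
   → A = (54/25, 28/25)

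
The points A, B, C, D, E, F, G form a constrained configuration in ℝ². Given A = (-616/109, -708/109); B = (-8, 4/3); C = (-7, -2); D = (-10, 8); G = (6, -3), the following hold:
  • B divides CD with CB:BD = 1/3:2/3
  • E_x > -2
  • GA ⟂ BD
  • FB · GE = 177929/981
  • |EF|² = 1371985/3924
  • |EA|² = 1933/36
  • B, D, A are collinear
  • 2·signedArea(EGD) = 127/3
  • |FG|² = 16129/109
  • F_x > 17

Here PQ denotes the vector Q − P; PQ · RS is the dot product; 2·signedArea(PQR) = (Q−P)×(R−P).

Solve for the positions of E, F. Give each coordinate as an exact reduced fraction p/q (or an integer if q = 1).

E = (-1, -5/6)
F = (1924/109, 54/109)

1. E_x = -1  [line -11·x + -16·y + -73/3 = 0 ∩ |EA|² = 1933/36]
2. E_y = -5/6  [line -11·x + -16·y + -73/3 = 0 ∩ |EA|² = 1933/36]
   → E = (-1, -5/6)
3. F_x = 1924/109  [line 7·x + -13/6·y + -13351/109 = 0 ∩ |EF|² = 1371985/3924]
4. F_y = 54/109  [line 7·x + -13/6·y + -13351/109 = 0 ∩ |EF|² = 1371985/3924]
   → F = (1924/109, 54/109)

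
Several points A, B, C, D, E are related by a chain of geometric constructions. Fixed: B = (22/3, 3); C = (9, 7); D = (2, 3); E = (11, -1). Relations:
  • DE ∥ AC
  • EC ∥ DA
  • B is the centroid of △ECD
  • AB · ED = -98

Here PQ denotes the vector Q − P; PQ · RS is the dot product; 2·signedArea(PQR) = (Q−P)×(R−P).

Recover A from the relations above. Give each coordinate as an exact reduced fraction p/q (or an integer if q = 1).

A = (0, 11)

1. A_x = 0  [DE ∥ AC ∩ EC ∥ DA]
2. A_y = 11  [DE ∥ AC ∩ EC ∥ DA]
   → A = (0, 11)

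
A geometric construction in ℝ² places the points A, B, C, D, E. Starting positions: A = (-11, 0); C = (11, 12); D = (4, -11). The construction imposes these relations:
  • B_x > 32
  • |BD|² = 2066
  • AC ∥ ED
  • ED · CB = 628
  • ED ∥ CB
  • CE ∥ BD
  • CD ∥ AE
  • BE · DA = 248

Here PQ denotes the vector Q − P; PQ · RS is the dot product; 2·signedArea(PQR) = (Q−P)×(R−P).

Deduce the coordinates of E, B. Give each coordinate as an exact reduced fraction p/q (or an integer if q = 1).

1. E_x = -18  [AC ∥ ED ∩ CD ∥ AE]
2. E_y = -23  [AC ∥ ED ∩ CD ∥ AE]
   → E = (-18, -23)
3. B_x = 33  [CE ∥ BD ∩ ED ∥ CB]
4. B_y = 24  [CE ∥ BD ∩ ED ∥ CB]
   → B = (33, 24)

B = (33, 24)
E = (-18, -23)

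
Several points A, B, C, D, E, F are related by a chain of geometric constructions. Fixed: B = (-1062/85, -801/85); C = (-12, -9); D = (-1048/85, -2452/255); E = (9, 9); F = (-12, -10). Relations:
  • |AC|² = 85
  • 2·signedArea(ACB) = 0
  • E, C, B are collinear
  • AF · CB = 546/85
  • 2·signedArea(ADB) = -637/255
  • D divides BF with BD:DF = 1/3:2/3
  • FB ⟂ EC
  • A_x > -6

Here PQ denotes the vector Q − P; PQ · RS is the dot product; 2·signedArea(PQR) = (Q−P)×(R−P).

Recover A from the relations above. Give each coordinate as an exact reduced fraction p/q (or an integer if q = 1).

A = (-5, -3)

1. A_x = -5  [2·signedArea(ACB) = 0 ∩ AF · CB = 546/85]
2. A_y = -3  [2·signedArea(ACB) = 0 ∩ AF · CB = 546/85]
   → A = (-5, -3)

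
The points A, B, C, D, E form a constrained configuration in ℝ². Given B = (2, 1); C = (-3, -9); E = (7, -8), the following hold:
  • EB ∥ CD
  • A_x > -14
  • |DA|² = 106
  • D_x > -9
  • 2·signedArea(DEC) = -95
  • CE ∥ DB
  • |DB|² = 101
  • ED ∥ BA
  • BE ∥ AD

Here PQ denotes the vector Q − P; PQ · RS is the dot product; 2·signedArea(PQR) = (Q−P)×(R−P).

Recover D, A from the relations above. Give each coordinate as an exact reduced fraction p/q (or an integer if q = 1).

1. D_x = -8  [CE ∥ DB ∩ EB ∥ CD]
2. D_y = 0  [CE ∥ DB ∩ EB ∥ CD]
   → D = (-8, 0)
3. A_x = -13  [BE ∥ AD ∩ ED ∥ BA]
4. A_y = 9  [BE ∥ AD ∩ ED ∥ BA]
   → A = (-13, 9)

A = (-13, 9)
D = (-8, 0)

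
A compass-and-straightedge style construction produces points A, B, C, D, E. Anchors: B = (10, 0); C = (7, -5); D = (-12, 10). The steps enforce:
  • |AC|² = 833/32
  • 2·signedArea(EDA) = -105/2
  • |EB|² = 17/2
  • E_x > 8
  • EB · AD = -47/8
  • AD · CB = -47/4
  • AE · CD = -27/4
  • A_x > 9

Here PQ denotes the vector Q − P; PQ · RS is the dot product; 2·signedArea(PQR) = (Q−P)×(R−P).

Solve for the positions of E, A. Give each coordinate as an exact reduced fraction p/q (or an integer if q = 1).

A = (77/8, -5/8)
E = (17/2, -5/2)

1. A_x = 77/8  [line -3·x + -5·y + 103/4 = 0 ∩ |AC|² = 833/32]
2. A_y = -5/8  [line -3·x + -5·y + 103/4 = 0 ∩ |AC|² = 833/32]
   → A = (77/8, -5/8)
3. E_x = 17/2  [2·signedArea(EDA) = -105/2 ∩ AE · CD = -27/4]
4. E_y = -5/2  [2·signedArea(EDA) = -105/2 ∩ AE · CD = -27/4]
   → E = (17/2, -5/2)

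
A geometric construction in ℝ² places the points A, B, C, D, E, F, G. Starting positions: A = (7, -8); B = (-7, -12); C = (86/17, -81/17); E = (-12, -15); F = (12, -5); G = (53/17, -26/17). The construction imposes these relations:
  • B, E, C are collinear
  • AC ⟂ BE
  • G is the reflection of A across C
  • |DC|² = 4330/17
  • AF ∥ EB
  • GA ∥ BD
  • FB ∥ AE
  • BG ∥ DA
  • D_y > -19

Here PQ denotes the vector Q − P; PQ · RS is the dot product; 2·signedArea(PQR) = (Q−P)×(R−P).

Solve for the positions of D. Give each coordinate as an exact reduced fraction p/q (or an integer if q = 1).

1. D_x = -53/17  [BG ∥ DA ∩ GA ∥ BD]
2. D_y = -314/17  [BG ∥ DA ∩ GA ∥ BD]
   → D = (-53/17, -314/17)

D = (-53/17, -314/17)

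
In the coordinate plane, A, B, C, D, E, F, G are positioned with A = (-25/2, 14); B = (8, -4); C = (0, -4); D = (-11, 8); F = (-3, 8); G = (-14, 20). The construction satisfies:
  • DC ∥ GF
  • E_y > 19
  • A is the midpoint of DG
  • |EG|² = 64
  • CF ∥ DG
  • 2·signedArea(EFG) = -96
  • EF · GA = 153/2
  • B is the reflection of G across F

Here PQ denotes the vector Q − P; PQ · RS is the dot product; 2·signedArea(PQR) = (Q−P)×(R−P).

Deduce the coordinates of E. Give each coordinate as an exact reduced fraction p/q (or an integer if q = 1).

E = (-6, 20)

1. E_x = -6  [2·signedArea(EFG) = -96 ∩ EF · GA = 153/2]
2. E_y = 20  [2·signedArea(EFG) = -96 ∩ EF · GA = 153/2]
   → E = (-6, 20)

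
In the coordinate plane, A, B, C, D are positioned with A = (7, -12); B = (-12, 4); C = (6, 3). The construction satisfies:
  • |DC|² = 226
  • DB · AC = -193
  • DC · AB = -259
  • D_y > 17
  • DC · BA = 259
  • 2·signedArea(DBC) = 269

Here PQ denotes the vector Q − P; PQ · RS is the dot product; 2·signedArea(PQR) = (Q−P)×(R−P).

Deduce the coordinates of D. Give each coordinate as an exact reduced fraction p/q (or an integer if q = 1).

1. D_x = 5  [DC · BA = 259 ∩ DB · AC = -193]
2. D_y = 18  [DC · BA = 259 ∩ DB · AC = -193]
   → D = (5, 18)

D = (5, 18)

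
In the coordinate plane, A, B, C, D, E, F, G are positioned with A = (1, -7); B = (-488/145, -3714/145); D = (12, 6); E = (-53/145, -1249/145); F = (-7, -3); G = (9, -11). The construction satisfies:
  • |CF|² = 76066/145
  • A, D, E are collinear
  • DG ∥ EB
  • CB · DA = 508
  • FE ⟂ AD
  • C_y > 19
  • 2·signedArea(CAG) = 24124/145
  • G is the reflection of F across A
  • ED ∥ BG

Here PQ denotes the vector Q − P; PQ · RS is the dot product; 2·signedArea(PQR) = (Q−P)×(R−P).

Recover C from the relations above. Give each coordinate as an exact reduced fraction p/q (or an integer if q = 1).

C = (-1542/145, 2844/145)

1. C_x = -1542/145  [CB · DA = 508 ∩ 2·signedArea(CAG) = 24124/145]
2. C_y = 2844/145  [CB · DA = 508 ∩ 2·signedArea(CAG) = 24124/145]
   → C = (-1542/145, 2844/145)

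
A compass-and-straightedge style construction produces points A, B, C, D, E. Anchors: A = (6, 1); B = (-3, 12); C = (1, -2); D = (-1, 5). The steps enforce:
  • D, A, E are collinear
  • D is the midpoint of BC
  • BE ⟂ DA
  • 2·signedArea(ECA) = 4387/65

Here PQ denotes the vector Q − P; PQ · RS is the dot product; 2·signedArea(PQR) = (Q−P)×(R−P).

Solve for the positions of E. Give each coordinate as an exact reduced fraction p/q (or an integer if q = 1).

E = (-359/65, 493/65)

1. E_x = -359/65  [D, A, E are collinear ∩ BE ⟂ DA]
2. E_y = 493/65  [D, A, E are collinear ∩ BE ⟂ DA]
   → E = (-359/65, 493/65)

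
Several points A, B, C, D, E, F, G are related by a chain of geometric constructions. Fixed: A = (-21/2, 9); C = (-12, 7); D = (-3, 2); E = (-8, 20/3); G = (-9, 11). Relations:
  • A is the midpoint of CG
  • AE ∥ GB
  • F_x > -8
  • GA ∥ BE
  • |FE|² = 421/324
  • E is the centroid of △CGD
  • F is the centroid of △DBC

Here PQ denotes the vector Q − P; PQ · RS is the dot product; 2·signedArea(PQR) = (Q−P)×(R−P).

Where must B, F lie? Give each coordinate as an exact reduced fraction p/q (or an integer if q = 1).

1. B_x = -13/2  [GA ∥ BE ∩ AE ∥ GB]
2. B_y = 26/3  [GA ∥ BE ∩ AE ∥ GB]
   → B = (-13/2, 26/3)
3. F_x = -43/6  [F is the centroid of △DBC]
4. F_y = 53/9  [F is the centroid of △DBC]
   → F = (-43/6, 53/9)

B = (-13/2, 26/3)
F = (-43/6, 53/9)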